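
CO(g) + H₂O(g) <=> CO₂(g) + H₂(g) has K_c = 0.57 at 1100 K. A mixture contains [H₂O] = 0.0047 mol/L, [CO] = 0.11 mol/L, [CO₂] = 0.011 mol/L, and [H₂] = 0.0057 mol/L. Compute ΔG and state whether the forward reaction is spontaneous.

ΔG = -14.2 kJ/mol; the forward reaction is spontaneous

Q_c = [CO₂]·[H₂] / ([CO]·[H₂O]) = (0.011)·(0.0057) / ((0.11)·(0.0047)) = 0.121
ΔG = RT ln(Q_c/K_c) = (8.314 J mol⁻¹ K⁻¹)(1100 K) × ln(0.121/0.57)
   = (9.145 kJ/mol)(-1.550) = -14.2 kJ/mol
ΔG < 0, so the forward reaction is spontaneous (proceeds forward).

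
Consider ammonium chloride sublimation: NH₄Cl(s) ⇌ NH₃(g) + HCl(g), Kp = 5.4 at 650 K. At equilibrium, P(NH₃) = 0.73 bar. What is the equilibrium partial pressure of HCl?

(NH₄Cl is a pure solid — omitted from Kp.)
At equilibrium, Kp = P(NH₃)·P(HCl) = 5.4.
(0.73)·(P(HCl)) = 5.4
P(HCl) = 7.40 = 7.4 bar

P(HCl) = 7.4 bar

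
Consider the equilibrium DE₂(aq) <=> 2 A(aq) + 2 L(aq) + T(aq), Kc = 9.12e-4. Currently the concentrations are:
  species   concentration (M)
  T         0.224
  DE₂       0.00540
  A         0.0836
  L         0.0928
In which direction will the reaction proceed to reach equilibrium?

to the left

Qc = [A]²·[L]²·[T] / [DE₂] = (0.0836)²·(0.0928)²·(0.224) / (0.00540) = 0.00250
Qc = 0.00250 > Kc = 9.12e-4, so the reverse reaction proceeds.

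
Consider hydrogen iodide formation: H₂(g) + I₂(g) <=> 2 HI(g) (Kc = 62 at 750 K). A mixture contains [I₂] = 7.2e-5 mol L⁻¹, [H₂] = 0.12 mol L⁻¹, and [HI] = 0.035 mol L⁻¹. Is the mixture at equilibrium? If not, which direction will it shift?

no; Q > K, reaction proceeds in reverse

Qc = [HI]² / ([H₂]·[I₂]) = (0.035)² / ((0.12)·(7.2e-5)) = 140
Qc = 140 > Kc = 62: net reverse reaction.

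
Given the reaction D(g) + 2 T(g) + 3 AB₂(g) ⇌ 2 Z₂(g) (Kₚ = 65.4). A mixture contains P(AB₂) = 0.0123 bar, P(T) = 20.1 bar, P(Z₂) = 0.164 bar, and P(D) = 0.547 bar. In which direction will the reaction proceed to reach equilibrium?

Qₚ = P(Z₂)² / (P(D)·P(T)²·P(AB₂)³) = (0.164)² / ((0.547)·(20.1)²·(0.0123)³) = 65.4
Qₚ = 65.4 = Kₚ, so the system is already at equilibrium.

no net change (already at equilibrium)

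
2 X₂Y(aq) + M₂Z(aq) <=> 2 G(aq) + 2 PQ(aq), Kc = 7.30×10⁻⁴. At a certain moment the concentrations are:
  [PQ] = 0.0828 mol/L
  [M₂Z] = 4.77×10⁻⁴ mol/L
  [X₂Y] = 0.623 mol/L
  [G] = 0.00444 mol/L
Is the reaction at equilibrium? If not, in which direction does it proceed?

no net change (already at equilibrium)

Qc = [G]²·[PQ]² / ([X₂Y]²·[M₂Z]) = (0.00444)²·(0.0828)² / ((0.623)²·(4.77×10⁻⁴)) = 7.30×10⁻⁴
Qc = 7.30×10⁻⁴ = Kc, so the system is already at equilibrium.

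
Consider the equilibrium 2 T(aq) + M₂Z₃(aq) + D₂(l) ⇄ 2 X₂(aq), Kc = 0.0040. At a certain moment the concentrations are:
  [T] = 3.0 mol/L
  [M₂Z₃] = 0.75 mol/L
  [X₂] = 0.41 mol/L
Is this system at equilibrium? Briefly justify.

(D₂ is a pure liquid — omitted from Qc.)
Qc = [X₂]² / ([T]²·[M₂Z₃]) = (0.41)² / ((3.0)²·(0.75)) = 0.025
Qc = 0.025 > Kc = 0.0040: net reverse reaction.

no; Q > K, reaction proceeds in reverse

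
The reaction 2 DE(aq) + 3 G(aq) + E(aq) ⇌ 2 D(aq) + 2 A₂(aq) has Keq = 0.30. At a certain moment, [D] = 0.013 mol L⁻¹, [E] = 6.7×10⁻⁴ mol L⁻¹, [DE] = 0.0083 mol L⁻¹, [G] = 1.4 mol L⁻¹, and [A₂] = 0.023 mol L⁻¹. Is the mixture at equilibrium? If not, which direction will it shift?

Q = [D]²·[A₂]² / ([DE]²·[G]³·[E]) = (0.013)²·(0.023)² / ((0.0083)²·(1.4)³·(6.7×10⁻⁴)) = 0.71
Q = 0.71 > Keq = 0.30: net reverse reaction.

no; Q > K, reaction proceeds in reverse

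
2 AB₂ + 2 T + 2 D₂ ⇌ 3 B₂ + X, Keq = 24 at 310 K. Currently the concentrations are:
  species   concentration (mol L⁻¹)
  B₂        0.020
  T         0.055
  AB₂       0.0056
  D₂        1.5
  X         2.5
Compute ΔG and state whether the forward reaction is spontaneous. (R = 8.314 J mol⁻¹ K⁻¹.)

Q = [B₂]³·[X] / ([AB₂]²·[T]²·[D₂]²) = (0.020)³·(2.5) / ((0.0056)²·(0.055)²·(1.5)²) = 93.7
ΔG = RT ln(Q/Keq) = (8.314 J mol⁻¹ K⁻¹)(310 K) × ln(93.7/24)
   = (2.577 kJ/mol)(1.362) = 3.51 kJ/mol
ΔG > 0, so the forward reaction is non-spontaneous (proceeds in reverse).

ΔG = 3.51 kJ/mol; the forward reaction is non-spontaneous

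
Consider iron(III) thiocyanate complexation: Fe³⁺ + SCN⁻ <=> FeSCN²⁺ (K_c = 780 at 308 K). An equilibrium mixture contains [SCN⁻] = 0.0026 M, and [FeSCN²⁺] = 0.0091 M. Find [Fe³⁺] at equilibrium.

[Fe³⁺] = 0.0045 M

At equilibrium, K_c = [FeSCN²⁺] / ([Fe³⁺]·[SCN⁻]) = 780.
(0.0091) / (([Fe³⁺])·(0.0026)) = 780
[Fe³⁺] = 0.00449 = 0.0045 M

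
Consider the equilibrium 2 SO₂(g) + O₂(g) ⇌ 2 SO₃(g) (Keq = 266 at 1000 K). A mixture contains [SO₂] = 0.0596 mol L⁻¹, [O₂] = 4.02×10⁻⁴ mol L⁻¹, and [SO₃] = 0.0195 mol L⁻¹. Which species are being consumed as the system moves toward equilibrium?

Q = [SO₃]² / ([SO₂]²·[O₂]) = (0.0195)² / ((0.0596)²·(4.02×10⁻⁴)) = 266
Q = 266 = Keq; the system is at equilibrium.

none (at equilibrium)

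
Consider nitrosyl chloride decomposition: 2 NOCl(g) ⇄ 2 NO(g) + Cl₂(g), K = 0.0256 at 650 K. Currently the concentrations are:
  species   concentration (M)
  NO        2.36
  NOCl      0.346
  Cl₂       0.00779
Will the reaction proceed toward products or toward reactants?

Q = [NO]²·[Cl₂] / [NOCl]² = (2.36)²·(0.00779) / (0.346)² = 0.362
Q = 0.362 > K = 0.0256, so the reverse reaction proceeds.

to the left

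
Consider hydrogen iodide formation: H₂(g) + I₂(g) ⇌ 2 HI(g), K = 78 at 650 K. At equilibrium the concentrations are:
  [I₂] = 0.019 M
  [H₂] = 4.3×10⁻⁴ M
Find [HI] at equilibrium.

At equilibrium, K = [HI]² / ([H₂]·[I₂]) = 78.
([HI])² / ((4.3×10⁻⁴)·(0.019)) = 78
[HI]² = 6.37×10⁻⁴ ⇒ [HI] = 0.025 M

[HI] = 0.025 M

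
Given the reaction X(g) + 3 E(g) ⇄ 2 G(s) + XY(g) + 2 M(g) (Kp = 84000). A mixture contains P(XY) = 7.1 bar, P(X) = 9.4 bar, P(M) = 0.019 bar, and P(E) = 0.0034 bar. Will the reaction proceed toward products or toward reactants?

to the right

(G is a pure solid — omitted from Qp.)
Qp = P(XY)·P(M)² / (P(X)·P(E)³) = (7.1)·(0.019)² / ((9.4)·(0.0034)³) = 6900
Qp = 6900 < Kp = 84000, so the forward reaction proceeds.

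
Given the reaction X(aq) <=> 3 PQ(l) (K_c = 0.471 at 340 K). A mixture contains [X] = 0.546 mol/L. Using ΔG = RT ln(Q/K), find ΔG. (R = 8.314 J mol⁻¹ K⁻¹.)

(PQ is a pure liquid — omitted from Q_c.)
Q_c = 1 / [X] = 1 / (0.546) = 1.83
ΔG = RT ln(Q_c/K_c) = (8.314 J mol⁻¹ K⁻¹)(340 K) × ln(1.83/0.471)
   = (2.827 kJ/mol)(1.357) = 3.84 kJ/mol
ΔG > 0, so the forward reaction is non-spontaneous (proceeds in reverse).

ΔG = 3.84 kJ/mol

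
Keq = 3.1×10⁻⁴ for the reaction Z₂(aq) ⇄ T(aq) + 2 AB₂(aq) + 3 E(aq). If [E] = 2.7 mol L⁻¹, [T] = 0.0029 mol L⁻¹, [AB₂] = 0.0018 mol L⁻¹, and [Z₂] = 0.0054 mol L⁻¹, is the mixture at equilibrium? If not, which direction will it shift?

Q = [T]·[AB₂]²·[E]³ / [Z₂] = (0.0029)·(0.0018)²·(2.7)³ / (0.0054) = 3.4×10⁻⁵
Q = 3.4×10⁻⁵ < Keq = 3.1×10⁻⁴: net forward reaction.

no; Q < K, reaction proceeds forward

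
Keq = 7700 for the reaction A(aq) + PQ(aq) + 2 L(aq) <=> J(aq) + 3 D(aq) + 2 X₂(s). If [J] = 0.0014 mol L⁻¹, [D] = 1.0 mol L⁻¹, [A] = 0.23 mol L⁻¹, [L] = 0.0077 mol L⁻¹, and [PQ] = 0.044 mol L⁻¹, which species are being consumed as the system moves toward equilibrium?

A, PQ, L (reactants)

(X₂ is a pure solid — omitted from Q.)
Q = [J]·[D]³ / ([A]·[PQ]·[L]²) = (0.0014)·(1.0)³ / ((0.23)·(0.044)·(0.0077)²) = 2300
Q = 2300 < Keq = 7700: net forward reaction.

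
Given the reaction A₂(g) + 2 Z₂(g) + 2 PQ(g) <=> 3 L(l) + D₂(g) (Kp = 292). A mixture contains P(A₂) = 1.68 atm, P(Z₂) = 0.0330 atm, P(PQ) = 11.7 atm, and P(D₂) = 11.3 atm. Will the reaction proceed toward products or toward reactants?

to the right

(L is a pure liquid — omitted from Qp.)
Qp = P(D₂) / (P(A₂)·P(Z₂)²·P(PQ)²) = (11.3) / ((1.68)·(0.0330)²·(11.7)²) = 45.1
Qp = 45.1 < Kp = 292, so the forward reaction proceeds.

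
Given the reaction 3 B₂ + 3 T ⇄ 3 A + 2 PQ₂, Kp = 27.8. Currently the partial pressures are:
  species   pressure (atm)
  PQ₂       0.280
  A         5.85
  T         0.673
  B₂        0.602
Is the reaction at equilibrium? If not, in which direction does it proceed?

Qp = P(A)³·P(PQ₂)² / (P(B₂)³·P(T)³) = (5.85)³·(0.280)² / ((0.602)³·(0.673)³) = 236
Qp = 236 > Kp = 27.8, so the reverse reaction proceeds.

to the left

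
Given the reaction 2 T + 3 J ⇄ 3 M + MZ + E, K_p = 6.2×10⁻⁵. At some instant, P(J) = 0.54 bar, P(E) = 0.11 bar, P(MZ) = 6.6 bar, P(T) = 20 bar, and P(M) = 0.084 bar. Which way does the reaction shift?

Q_p = P(M)³·P(MZ)·P(E) / (P(T)²·P(J)³) = (0.084)³·(6.6)·(0.11) / ((20)²·(0.54)³) = 6.8×10⁻⁶
Q_p = 6.8×10⁻⁶ < K_p = 6.2×10⁻⁵, so the forward reaction proceeds.

toward products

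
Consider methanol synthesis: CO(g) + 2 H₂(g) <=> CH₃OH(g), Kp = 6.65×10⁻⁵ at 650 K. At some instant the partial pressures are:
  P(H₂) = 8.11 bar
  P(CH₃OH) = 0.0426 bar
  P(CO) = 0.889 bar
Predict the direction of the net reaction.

Qp = P(CH₃OH) / (P(CO)·P(H₂)²) = (0.0426) / ((0.889)·(8.11)²) = 7.29×10⁻⁴
Qp = 7.29×10⁻⁴ > Kp = 6.65×10⁻⁵, so the reverse reaction proceeds.

toward reactants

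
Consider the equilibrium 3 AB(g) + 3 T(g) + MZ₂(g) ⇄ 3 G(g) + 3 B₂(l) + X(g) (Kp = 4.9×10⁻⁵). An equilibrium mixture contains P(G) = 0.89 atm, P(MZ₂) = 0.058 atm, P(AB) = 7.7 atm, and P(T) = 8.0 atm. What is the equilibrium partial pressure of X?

(B₂ is a pure liquid — omitted from Kp.)
At equilibrium, Kp = P(G)³·P(X) / (P(AB)³·P(T)³·P(MZ₂)) = 4.9×10⁻⁵.
(0.89)³·(P(X)) / ((7.7)³·(8.0)³·(0.058)) = 4.9×10⁻⁵
P(X) = 0.942 = 0.94 atm

P(X) = 0.94 atm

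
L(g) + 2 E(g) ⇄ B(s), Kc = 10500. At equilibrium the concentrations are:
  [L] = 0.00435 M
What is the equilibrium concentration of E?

[E] = 0.148 M

(B is a pure solid — omitted from Kc.)
At equilibrium, Kc = 1 / ([L]·[E]²) = 10500.
1 / ((0.00435)·([E])²) = 10500
[E]² = 0.0219 ⇒ [E] = 0.148 M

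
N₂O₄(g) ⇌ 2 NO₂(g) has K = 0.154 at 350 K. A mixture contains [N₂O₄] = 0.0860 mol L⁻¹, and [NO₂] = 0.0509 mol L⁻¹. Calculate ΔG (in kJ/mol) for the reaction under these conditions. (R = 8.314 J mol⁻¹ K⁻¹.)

ΔG = -4.75 kJ/mol

Q = [NO₂]² / [N₂O₄] = (0.0509)² / (0.0860) = 0.0301
ΔG = RT ln(Q/K) = (8.314 J mol⁻¹ K⁻¹)(350 K) × ln(0.0301/0.154)
   = (2.910 kJ/mol)(-1.632) = -4.75 kJ/mol
ΔG < 0, so the forward reaction is spontaneous (proceeds forward).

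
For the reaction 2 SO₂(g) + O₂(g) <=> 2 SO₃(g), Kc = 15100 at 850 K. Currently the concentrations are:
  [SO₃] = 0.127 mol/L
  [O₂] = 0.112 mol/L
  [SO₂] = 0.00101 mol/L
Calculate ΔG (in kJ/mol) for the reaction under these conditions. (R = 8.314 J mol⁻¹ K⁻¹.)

Qc = [SO₃]² / ([SO₂]²·[O₂]) = (0.127)² / ((0.00101)²·(0.112)) = 1.41e5
ΔG = RT ln(Qc/Kc) = (8.314 J mol⁻¹ K⁻¹)(850 K) × ln(1.41e5/15100)
   = (7.067 kJ/mol)(2.234) = 15.8 kJ/mol
ΔG > 0, so the forward reaction is non-spontaneous (proceeds in reverse).

ΔG = 15.8 kJ/mol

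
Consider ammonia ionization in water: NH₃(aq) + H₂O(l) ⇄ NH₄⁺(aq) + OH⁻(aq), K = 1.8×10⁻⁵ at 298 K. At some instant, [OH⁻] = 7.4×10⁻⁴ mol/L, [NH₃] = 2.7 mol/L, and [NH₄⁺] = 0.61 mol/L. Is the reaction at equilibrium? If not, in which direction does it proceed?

(H₂O is a pure liquid — omitted from Q.)
Q = [NH₄⁺]·[OH⁻] / [NH₃] = (0.61)·(7.4×10⁻⁴) / (2.7) = 1.7×10⁻⁴
Q = 1.7×10⁻⁴ > K = 1.8×10⁻⁵, so the reverse reaction proceeds.

reverse (toward reactants)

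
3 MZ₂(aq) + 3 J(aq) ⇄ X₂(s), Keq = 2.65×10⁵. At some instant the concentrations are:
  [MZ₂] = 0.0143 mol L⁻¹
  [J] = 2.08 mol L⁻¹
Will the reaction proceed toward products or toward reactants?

(X₂ is a pure solid — omitted from Q.)
Q = 1 / ([MZ₂]³·[J]³) = 1 / ((0.0143)³·(2.08)³) = 38000
Q = 38000 < Keq = 2.65×10⁵, so the forward reaction proceeds.

toward products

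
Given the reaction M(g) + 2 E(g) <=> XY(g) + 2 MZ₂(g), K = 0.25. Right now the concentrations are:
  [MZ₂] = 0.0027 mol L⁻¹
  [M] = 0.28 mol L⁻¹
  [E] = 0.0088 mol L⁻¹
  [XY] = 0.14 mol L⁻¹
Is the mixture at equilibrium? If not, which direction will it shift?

Q = [XY]·[MZ₂]² / ([M]·[E]²) = (0.14)·(0.0027)² / ((0.28)·(0.0088)²) = 0.047
Q = 0.047 < K = 0.25: net forward reaction.

no; Q < K, reaction proceeds forward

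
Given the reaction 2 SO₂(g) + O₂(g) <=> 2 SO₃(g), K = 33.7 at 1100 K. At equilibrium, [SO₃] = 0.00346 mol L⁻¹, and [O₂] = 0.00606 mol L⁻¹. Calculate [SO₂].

[SO₂] = 0.00766 mol L⁻¹

At equilibrium, K = [SO₃]² / ([SO₂]²·[O₂]) = 33.7.
(0.00346)² / (([SO₂])²·(0.00606)) = 33.7
[SO₂]² = 5.86×10⁻⁵ ⇒ [SO₂] = 0.00766 mol L⁻¹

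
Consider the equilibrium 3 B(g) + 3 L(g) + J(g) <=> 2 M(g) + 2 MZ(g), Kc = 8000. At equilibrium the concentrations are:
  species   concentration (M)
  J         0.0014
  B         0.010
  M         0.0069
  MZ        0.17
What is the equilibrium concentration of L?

[L] = 0.50 M

At equilibrium, Kc = [M]²·[MZ]² / ([B]³·[L]³·[J]) = 8000.
(0.0069)²·(0.17)² / ((0.010)³·([L])³·(0.0014)) = 8000
[L]³ = 0.123 ⇒ [L] = 0.50 M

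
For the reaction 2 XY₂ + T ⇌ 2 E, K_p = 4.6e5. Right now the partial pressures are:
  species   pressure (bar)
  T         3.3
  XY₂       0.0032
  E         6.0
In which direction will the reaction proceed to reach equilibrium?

reverse (toward reactants)

Q_p = P(E)² / (P(XY₂)²·P(T)) = (6.0)² / ((0.0032)²·(3.3)) = 1.1e6
Q_p = 1.1e6 > K_p = 4.6e5, so the reverse reaction proceeds.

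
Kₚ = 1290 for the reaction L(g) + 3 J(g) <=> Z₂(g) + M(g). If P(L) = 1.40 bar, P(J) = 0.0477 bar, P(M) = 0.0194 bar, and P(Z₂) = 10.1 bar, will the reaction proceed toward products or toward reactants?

Qₚ = P(Z₂)·P(M) / (P(L)·P(J)³) = (10.1)·(0.0194) / ((1.40)·(0.0477)³) = 1290
Qₚ = 1290 = Kₚ, so the system is already at equilibrium.

at equilibrium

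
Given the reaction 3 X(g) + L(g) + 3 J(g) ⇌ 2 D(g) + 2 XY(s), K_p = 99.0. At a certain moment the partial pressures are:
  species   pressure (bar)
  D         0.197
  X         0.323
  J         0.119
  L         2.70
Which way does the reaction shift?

reverse (toward reactants)

(XY is a pure solid — omitted from Q_p.)
Q_p = P(D)² / (P(X)³·P(L)·P(J)³) = (0.197)² / ((0.323)³·(2.70)·(0.119)³) = 253
Q_p = 253 > K_p = 99.0, so the reverse reaction proceeds.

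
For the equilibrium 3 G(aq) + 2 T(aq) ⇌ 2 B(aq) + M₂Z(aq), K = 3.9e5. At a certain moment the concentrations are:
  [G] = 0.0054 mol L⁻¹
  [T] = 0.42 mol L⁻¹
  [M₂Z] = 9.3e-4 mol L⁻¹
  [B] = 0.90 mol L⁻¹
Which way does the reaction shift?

Q = [B]²·[M₂Z] / ([G]³·[T]²) = (0.90)²·(9.3e-4) / ((0.0054)³·(0.42)²) = 27000
Q = 27000 < K = 3.9e5, so the forward reaction proceeds.

forward (toward products)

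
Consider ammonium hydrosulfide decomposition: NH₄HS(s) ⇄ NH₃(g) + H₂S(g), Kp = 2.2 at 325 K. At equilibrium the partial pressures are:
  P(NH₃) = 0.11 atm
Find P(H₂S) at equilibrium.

P(H₂S) = 20 atm

(NH₄HS is a pure solid — omitted from Kp.)
At equilibrium, Kp = P(NH₃)·P(H₂S) = 2.2.
(0.11)·(P(H₂S)) = 2.2
P(H₂S) = 20.0 = 20 atm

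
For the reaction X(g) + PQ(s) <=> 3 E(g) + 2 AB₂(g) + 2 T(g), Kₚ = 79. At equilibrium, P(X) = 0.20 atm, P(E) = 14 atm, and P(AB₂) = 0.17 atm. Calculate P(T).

P(T) = 0.45 atm

(PQ is a pure solid — omitted from Kₚ.)
At equilibrium, Kₚ = P(E)³·P(AB₂)²·P(T)² / P(X) = 79.
(14)³·(0.17)²·(P(T))² / (0.20) = 79
P(T)² = 0.199 ⇒ P(T) = 0.45 atm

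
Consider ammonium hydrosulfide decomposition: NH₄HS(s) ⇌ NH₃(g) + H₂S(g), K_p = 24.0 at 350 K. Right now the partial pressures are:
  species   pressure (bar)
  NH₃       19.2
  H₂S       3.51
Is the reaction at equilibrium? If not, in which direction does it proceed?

(NH₄HS is a pure solid — omitted from Q_p.)
Q_p = P(NH₃)·P(H₂S) = (19.2)·(3.51) = 67.4
Q_p = 67.4 > K_p = 24.0, so the reverse reaction proceeds.

to the left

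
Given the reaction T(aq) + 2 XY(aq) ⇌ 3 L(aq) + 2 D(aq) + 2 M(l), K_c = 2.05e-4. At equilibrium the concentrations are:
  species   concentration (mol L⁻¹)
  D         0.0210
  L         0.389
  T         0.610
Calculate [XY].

[XY] = 0.456 mol L⁻¹

(M is a pure liquid — omitted from K_c.)
At equilibrium, K_c = [L]³·[D]² / ([T]·[XY]²) = 2.05e-4.
(0.389)³·(0.0210)² / ((0.610)·([XY])²) = 2.05e-4
[XY]² = 0.208 ⇒ [XY] = 0.456 mol L⁻¹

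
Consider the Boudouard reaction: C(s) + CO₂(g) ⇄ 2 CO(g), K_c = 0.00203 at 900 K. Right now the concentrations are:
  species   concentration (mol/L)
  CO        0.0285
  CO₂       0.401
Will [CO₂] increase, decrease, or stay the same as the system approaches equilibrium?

stay the same

(C is a pure solid — omitted from Q_c.)
Q_c = [CO]² / [CO₂] = (0.0285)² / (0.401) = 0.00203
Q_c = 0.00203 = K_c; the system is at equilibrium.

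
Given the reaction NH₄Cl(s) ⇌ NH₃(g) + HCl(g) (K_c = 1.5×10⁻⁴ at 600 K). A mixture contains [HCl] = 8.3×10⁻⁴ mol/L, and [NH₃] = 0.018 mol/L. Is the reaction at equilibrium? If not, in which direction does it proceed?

to the right

(NH₄Cl is a pure solid — omitted from Q_c.)
Q_c = [NH₃]·[HCl] = (0.018)·(8.3×10⁻⁴) = 1.5×10⁻⁵
Q_c = 1.5×10⁻⁵ < K_c = 1.5×10⁻⁴, so the forward reaction proceeds.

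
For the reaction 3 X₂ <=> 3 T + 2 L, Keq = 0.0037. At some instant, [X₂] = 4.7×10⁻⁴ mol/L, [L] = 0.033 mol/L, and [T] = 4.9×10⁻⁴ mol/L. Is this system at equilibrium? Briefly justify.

no; Q < K, reaction proceeds forward

Q = [T]³·[L]² / [X₂]³ = (4.9×10⁻⁴)³·(0.033)² / (4.7×10⁻⁴)³ = 0.0012
Q = 0.0012 < Keq = 0.0037: net forward reaction.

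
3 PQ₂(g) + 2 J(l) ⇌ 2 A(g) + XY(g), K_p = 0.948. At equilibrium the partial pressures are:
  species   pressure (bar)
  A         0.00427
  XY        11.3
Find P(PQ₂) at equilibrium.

(J is a pure liquid — omitted from K_p.)
At equilibrium, K_p = P(A)²·P(XY) / P(PQ₂)³ = 0.948.
(0.00427)²·(11.3) / (P(PQ₂))³ = 0.948
P(PQ₂)³ = 2.17×10⁻⁴ ⇒ P(PQ₂) = 0.0601 bar

P(PQ₂) = 0.0601 bar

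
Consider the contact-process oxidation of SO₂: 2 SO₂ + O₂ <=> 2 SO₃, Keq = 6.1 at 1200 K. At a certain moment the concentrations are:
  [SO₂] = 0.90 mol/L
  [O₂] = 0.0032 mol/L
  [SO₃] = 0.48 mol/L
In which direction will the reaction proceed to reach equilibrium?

in the reverse direction

Q = [SO₃]² / ([SO₂]²·[O₂]) = (0.48)² / ((0.90)²·(0.0032)) = 89
Q = 89 > Keq = 6.1, so the reverse reaction proceeds.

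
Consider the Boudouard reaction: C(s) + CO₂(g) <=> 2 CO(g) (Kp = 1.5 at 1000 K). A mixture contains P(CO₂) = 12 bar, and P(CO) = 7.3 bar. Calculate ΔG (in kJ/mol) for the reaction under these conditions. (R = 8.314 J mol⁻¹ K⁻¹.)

(C is a pure solid — omitted from Qp.)
Qp = P(CO)² / P(CO₂) = (7.3)² / (12) = 4.44
ΔG = RT ln(Qp/Kp) = (8.314 J mol⁻¹ K⁻¹)(1000 K) × ln(4.44/1.5)
   = (8.314 kJ/mol)(1.085) = 9.02 kJ/mol
ΔG > 0, so the forward reaction is non-spontaneous (proceeds in reverse).

ΔG = 9.02 kJ/mol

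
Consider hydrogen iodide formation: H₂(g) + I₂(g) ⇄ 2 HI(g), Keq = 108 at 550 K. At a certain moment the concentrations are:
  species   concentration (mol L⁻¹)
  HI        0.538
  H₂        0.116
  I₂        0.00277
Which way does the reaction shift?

toward reactants

Q = [HI]² / ([H₂]·[I₂]) = (0.538)² / ((0.116)·(0.00277)) = 901
Q = 901 > Keq = 108, so the reverse reaction proceeds.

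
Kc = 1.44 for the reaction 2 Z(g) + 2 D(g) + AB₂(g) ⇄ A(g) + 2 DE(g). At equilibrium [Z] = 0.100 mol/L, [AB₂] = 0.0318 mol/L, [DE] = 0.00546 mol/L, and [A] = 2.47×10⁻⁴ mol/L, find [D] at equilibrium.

[D] = 0.00401 mol/L

At equilibrium, Kc = [A]·[DE]² / ([Z]²·[D]²·[AB₂]) = 1.44.
(2.47×10⁻⁴)·(0.00546)² / ((0.100)²·([D])²·(0.0318)) = 1.44
[D]² = 1.61×10⁻⁵ ⇒ [D] = 0.00401 mol/L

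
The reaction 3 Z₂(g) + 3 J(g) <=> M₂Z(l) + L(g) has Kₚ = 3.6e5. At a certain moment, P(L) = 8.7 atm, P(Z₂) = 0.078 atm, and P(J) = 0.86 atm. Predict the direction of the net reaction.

forward (toward products)

(M₂Z is a pure liquid — omitted from Qₚ.)
Qₚ = P(L) / (P(Z₂)³·P(J)³) = (8.7) / ((0.078)³·(0.86)³) = 29000
Qₚ = 29000 < Kₚ = 3.6e5, so the forward reaction proceeds.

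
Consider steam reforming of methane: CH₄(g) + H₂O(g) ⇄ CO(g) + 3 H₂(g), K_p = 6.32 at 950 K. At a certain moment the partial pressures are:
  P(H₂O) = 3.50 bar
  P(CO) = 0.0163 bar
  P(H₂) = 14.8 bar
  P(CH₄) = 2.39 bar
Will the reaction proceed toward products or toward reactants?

Q_p = P(CO)·P(H₂)³ / (P(CH₄)·P(H₂O)) = (0.0163)·(14.8)³ / ((2.39)·(3.50)) = 6.32
Q_p = 6.32 = K_p, so the system is already at equilibrium.

no net change (already at equilibrium)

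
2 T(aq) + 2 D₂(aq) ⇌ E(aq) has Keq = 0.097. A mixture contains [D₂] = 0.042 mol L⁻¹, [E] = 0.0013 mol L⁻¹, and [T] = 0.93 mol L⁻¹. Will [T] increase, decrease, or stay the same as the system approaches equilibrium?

Q = [E] / ([T]²·[D₂]²) = (0.0013) / ((0.93)²·(0.042)²) = 0.85
Q = 0.85 > Keq = 0.097: net reverse reaction.
T is a reactant, so it increases.

increase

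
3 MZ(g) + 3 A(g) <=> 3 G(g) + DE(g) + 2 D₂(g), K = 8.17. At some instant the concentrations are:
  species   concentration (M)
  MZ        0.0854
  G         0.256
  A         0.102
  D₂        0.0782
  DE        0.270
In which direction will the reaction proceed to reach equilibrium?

toward reactants

Q = [G]³·[DE]·[D₂]² / ([MZ]³·[A]³) = (0.256)³·(0.270)·(0.0782)² / ((0.0854)³·(0.102)³) = 41.9
Q = 41.9 > K = 8.17, so the reverse reaction proceeds.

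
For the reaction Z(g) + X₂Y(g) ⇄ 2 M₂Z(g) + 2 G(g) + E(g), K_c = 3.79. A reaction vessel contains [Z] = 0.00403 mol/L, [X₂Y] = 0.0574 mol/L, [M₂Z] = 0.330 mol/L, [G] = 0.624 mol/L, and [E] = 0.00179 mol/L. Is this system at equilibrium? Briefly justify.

Q_c = [M₂Z]²·[G]²·[E] / ([Z]·[X₂Y]) = (0.330)²·(0.624)²·(0.00179) / ((0.00403)·(0.0574)) = 0.328
Q_c = 0.328 < K_c = 3.79: net forward reaction.

no; Q < K, reaction proceeds forward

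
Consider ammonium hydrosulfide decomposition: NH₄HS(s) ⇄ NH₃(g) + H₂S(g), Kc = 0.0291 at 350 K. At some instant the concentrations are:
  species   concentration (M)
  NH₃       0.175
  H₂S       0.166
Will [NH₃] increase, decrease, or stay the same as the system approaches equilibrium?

stay the same

(NH₄HS is a pure solid — omitted from Qc.)
Qc = [NH₃]·[H₂S] = (0.175)·(0.166) = 0.0291
Qc = 0.0291 = Kc; the system is at equilibrium.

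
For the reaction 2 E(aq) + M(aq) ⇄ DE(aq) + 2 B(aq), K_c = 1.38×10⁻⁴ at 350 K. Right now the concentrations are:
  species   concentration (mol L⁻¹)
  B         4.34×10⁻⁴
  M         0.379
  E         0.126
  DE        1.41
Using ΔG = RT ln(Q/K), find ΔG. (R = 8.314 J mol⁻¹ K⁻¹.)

Q_c = [DE]·[B]² / ([E]²·[M]) = (1.41)·(4.34×10⁻⁴)² / ((0.126)²·(0.379)) = 4.41×10⁻⁵
ΔG = RT ln(Q_c/K_c) = (8.314 J mol⁻¹ K⁻¹)(350 K) × ln(4.41×10⁻⁵/1.38×10⁻⁴)
   = (2.910 kJ/mol)(-1.141) = -3.32 kJ/mol
ΔG < 0, so the forward reaction is spontaneous (proceeds forward).

ΔG = -3.32 kJ/mol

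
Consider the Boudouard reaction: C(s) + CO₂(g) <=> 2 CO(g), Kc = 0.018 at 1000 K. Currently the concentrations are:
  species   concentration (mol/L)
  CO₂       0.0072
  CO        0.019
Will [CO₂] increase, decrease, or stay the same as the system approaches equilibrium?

(C is a pure solid — omitted from Qc.)
Qc = [CO]² / [CO₂] = (0.019)² / (0.0072) = 0.050
Qc = 0.050 > Kc = 0.018: net reverse reaction.
CO₂ is a reactant, so it increases.

increase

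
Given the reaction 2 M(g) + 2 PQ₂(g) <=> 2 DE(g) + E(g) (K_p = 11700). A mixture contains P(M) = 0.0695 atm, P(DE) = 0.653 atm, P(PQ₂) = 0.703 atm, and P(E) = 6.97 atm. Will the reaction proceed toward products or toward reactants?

Q_p = P(DE)²·P(E) / (P(M)²·P(PQ₂)²) = (0.653)²·(6.97) / ((0.0695)²·(0.703)²) = 1250
Q_p = 1250 < K_p = 11700, so the forward reaction proceeds.

in the forward direction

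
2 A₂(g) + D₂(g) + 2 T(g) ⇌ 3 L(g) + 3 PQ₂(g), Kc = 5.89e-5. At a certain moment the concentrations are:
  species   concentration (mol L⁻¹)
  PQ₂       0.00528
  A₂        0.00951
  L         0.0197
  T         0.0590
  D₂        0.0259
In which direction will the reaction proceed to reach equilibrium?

reverse (toward reactants)

Qc = [L]³·[PQ₂]³ / ([A₂]²·[D₂]·[T]²) = (0.0197)³·(0.00528)³ / ((0.00951)²·(0.0259)·(0.0590)²) = 1.38e-4
Qc = 1.38e-4 > Kc = 5.89e-5, so the reverse reaction proceeds.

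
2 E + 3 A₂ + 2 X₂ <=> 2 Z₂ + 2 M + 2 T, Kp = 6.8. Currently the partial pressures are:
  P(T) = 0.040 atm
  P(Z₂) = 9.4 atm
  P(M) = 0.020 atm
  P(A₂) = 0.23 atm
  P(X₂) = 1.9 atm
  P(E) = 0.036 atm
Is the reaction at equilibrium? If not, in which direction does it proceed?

Qp = P(Z₂)²·P(M)²·P(T)² / (P(E)²·P(A₂)³·P(X₂)²) = (9.4)²·(0.020)²·(0.040)² / ((0.036)²·(0.23)³·(1.9)²) = 0.99
Qp = 0.99 < Kp = 6.8, so the forward reaction proceeds.

in the forward direction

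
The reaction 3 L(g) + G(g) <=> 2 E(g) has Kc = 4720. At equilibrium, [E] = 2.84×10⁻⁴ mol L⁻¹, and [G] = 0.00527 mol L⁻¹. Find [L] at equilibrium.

At equilibrium, Kc = [E]² / ([L]³·[G]) = 4720.
(2.84×10⁻⁴)² / (([L])³·(0.00527)) = 4720
[L]³ = 3.24×10⁻⁹ ⇒ [L] = 0.00148 mol L⁻¹

[L] = 0.00148 mol L⁻¹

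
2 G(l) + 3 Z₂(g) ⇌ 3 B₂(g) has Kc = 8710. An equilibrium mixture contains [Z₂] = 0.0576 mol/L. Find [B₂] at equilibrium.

(G is a pure liquid — omitted from Kc.)
At equilibrium, Kc = [B₂]³ / [Z₂]³ = 8710.
([B₂])³ / (0.0576)³ = 8710
[B₂]³ = 1.66 ⇒ [B₂] = 1.19 mol/L

[B₂] = 1.19 mol/L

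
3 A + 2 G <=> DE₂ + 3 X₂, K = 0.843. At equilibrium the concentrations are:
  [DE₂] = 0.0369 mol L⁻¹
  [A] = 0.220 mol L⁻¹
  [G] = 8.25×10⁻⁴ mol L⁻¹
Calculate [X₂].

At equilibrium, K = [DE₂]·[X₂]³ / ([A]³·[G]²) = 0.843.
(0.0369)·([X₂])³ / ((0.220)³·(8.25×10⁻⁴)²) = 0.843
[X₂]³ = 1.66×10⁻⁷ ⇒ [X₂] = 0.00549 mol L⁻¹

[X₂] = 0.00549 mol L⁻¹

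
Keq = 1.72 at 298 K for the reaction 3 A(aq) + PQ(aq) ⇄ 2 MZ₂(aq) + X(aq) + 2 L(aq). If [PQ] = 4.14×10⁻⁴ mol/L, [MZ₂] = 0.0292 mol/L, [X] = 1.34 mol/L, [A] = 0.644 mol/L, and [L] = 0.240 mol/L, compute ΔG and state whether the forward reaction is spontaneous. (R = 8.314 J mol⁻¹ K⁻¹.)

ΔG = -2.63 kJ/mol; the forward reaction is spontaneous

Q = [MZ₂]²·[X]·[L]² / ([A]³·[PQ]) = (0.0292)²·(1.34)·(0.240)² / ((0.644)³·(4.14×10⁻⁴)) = 0.595
ΔG = RT ln(Q/Keq) = (8.314 J mol⁻¹ K⁻¹)(298 K) × ln(0.595/1.72)
   = (2.478 kJ/mol)(-1.062) = -2.63 kJ/mol
ΔG < 0, so the forward reaction is spontaneous (proceeds forward).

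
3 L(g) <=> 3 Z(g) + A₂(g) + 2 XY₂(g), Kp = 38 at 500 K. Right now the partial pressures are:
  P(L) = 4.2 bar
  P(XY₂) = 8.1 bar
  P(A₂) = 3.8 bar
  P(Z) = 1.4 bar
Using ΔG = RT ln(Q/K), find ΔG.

ΔG = -5.88 kJ/mol

Qp = P(Z)³·P(A₂)·P(XY₂)² / P(L)³ = (1.4)³·(3.8)·(8.1)² / (4.2)³ = 9.23
ΔG = RT ln(Qp/Kp) = (8.314 J mol⁻¹ K⁻¹)(500 K) × ln(9.23/38)
   = (4.157 kJ/mol)(-1.415) = -5.88 kJ/mol
ΔG < 0, so the forward reaction is spontaneous (proceeds forward).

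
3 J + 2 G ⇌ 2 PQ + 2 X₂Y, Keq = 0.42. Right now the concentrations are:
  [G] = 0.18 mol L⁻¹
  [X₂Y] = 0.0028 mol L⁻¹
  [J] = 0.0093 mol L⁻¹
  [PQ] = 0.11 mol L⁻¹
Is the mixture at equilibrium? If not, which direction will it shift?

no; Q > K, reaction proceeds in reverse

Q = [PQ]²·[X₂Y]² / ([J]³·[G]²) = (0.11)²·(0.0028)² / ((0.0093)³·(0.18)²) = 3.6
Q = 3.6 > Keq = 0.42: net reverse reaction.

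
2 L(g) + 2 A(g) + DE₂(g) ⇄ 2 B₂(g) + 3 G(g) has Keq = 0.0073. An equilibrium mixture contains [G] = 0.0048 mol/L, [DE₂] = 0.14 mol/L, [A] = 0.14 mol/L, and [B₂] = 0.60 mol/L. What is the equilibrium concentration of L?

At equilibrium, Keq = [B₂]²·[G]³ / ([L]²·[A]²·[DE₂]) = 0.0073.
(0.60)²·(0.0048)³ / (([L])²·(0.14)²·(0.14)) = 0.0073
[L]² = 0.00199 ⇒ [L] = 0.045 mol/L

[L] = 0.045 mol/L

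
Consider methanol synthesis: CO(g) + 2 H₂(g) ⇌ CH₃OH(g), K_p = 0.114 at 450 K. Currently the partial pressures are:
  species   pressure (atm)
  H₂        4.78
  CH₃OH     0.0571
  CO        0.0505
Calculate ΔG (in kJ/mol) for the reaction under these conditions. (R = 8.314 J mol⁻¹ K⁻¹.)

Q_p = P(CH₃OH) / (P(CO)·P(H₂)²) = (0.0571) / ((0.0505)·(4.78)²) = 0.0495
ΔG = RT ln(Q_p/K_p) = (8.314 J mol⁻¹ K⁻¹)(450 K) × ln(0.0495/0.114)
   = (3.741 kJ/mol)(-0.8342) = -3.12 kJ/mol
ΔG < 0, so the forward reaction is spontaneous (proceeds forward).

ΔG = -3.12 kJ/mol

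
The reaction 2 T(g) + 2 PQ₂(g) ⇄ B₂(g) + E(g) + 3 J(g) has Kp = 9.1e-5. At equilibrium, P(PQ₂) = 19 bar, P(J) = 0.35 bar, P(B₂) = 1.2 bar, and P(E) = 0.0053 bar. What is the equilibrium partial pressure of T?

P(T) = 0.091 bar

At equilibrium, Kp = P(B₂)·P(E)·P(J)³ / (P(T)²·P(PQ₂)²) = 9.1e-5.
(1.2)·(0.0053)·(0.35)³ / ((P(T))²·(19)²) = 9.1e-5
P(T)² = 0.00830 ⇒ P(T) = 0.091 bar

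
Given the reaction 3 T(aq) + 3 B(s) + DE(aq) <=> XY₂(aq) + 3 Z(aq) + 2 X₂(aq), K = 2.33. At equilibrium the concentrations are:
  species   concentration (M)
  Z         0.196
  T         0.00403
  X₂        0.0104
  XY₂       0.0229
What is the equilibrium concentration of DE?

[DE] = 0.122 M

(B is a pure solid — omitted from K.)
At equilibrium, K = [XY₂]·[Z]³·[X₂]² / ([T]³·[DE]) = 2.33.
(0.0229)·(0.196)³·(0.0104)² / ((0.00403)³·([DE])) = 2.33
[DE] = 0.122 M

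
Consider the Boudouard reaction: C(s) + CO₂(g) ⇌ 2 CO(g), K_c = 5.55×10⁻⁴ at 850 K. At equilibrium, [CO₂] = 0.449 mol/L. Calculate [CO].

[CO] = 0.0158 mol/L

(C is a pure solid — omitted from K_c.)
At equilibrium, K_c = [CO]² / [CO₂] = 5.55×10⁻⁴.
([CO])² / (0.449) = 5.55×10⁻⁴
[CO]² = 2.49×10⁻⁴ ⇒ [CO] = 0.0158 mol/L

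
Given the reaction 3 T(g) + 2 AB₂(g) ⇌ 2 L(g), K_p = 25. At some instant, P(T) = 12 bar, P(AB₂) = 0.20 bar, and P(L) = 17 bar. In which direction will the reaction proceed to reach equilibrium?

forward (toward products)

Q_p = P(L)² / (P(T)³·P(AB₂)²) = (17)² / ((12)³·(0.20)²) = 4.2
Q_p = 4.2 < K_p = 25, so the forward reaction proceeds.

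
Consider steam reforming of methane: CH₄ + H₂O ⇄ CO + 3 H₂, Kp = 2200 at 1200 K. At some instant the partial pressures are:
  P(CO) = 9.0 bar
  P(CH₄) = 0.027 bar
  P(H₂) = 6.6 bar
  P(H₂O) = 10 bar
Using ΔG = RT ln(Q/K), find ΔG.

ΔG = 14.7 kJ/mol

Qp = P(CO)·P(H₂)³ / (P(CH₄)·P(H₂O)) = (9.0)·(6.6)³ / ((0.027)·(10)) = 9580
ΔG = RT ln(Qp/Kp) = (8.314 J mol⁻¹ K⁻¹)(1200 K) × ln(9580/2200)
   = (9.977 kJ/mol)(1.471) = 14.7 kJ/mol
ΔG > 0, so the forward reaction is non-spontaneous (proceeds in reverse).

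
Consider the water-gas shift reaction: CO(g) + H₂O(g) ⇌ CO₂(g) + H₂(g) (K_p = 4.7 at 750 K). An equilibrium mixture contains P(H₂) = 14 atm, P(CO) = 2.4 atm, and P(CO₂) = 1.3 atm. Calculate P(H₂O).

P(H₂O) = 1.6 atm

At equilibrium, K_p = P(CO₂)·P(H₂) / (P(CO)·P(H₂O)) = 4.7.
(1.3)·(14) / ((2.4)·(P(H₂O))) = 4.7
P(H₂O) = 1.61 = 1.6 atm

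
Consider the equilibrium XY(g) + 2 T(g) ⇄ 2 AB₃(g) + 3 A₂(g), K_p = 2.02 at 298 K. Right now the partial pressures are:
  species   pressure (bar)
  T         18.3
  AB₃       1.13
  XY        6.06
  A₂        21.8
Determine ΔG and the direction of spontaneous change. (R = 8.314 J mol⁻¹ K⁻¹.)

Q_p = P(AB₃)²·P(A₂)³ / (P(XY)·P(T)²) = (1.13)²·(21.8)³ / ((6.06)·(18.3)²) = 6.52
ΔG = RT ln(Q_p/K_p) = (8.314 J mol⁻¹ K⁻¹)(298 K) × ln(6.52/2.02)
   = (2.478 kJ/mol)(1.172) = 2.90 kJ/mol
ΔG > 0, so the forward reaction is non-spontaneous (proceeds in reverse).

ΔG = 2.90 kJ/mol; the forward reaction is non-spontaneous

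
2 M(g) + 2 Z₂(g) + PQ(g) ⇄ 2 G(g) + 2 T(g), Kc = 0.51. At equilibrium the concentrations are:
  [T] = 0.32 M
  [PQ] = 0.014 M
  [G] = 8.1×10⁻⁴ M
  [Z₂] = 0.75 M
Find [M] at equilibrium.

At equilibrium, Kc = [G]²·[T]² / ([M]²·[Z₂]²·[PQ]) = 0.51.
(8.1×10⁻⁴)²·(0.32)² / (([M])²·(0.75)²·(0.014)) = 0.51
[M]² = 1.67×10⁻⁵ ⇒ [M] = 0.0041 M

[M] = 0.0041 M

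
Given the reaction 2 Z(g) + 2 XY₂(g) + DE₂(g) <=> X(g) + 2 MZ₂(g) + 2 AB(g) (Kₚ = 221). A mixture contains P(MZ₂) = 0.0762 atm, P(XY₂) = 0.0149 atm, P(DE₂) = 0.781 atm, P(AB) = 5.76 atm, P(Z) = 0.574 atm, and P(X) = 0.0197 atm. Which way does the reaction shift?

Qₚ = P(X)·P(MZ₂)²·P(AB)² / (P(Z)²·P(XY₂)²·P(DE₂)) = (0.0197)·(0.0762)²·(5.76)² / ((0.574)²·(0.0149)²·(0.781)) = 66.4
Qₚ = 66.4 < Kₚ = 221, so the forward reaction proceeds.

forward (toward products)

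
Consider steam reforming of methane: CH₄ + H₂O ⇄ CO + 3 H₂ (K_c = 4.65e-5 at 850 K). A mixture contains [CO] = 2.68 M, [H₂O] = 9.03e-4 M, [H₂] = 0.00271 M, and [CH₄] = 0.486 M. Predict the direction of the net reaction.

Q_c = [CO]·[H₂]³ / ([CH₄]·[H₂O]) = (2.68)·(0.00271)³ / ((0.486)·(9.03e-4)) = 1.22e-4
Q_c = 1.22e-4 > K_c = 4.65e-5, so the reverse reaction proceeds.

in the reverse direction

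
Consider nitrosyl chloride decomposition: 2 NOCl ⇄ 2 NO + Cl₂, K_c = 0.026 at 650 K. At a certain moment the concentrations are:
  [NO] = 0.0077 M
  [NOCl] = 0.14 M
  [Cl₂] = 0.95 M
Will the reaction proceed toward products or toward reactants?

toward products

Q_c = [NO]²·[Cl₂] / [NOCl]² = (0.0077)²·(0.95) / (0.14)² = 0.0029
Q_c = 0.0029 < K_c = 0.026, so the forward reaction proceeds.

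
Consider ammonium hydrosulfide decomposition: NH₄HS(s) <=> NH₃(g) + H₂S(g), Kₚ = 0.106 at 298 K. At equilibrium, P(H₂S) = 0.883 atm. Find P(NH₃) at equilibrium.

P(NH₃) = 0.120 atm

(NH₄HS is a pure solid — omitted from Kₚ.)
At equilibrium, Kₚ = P(NH₃)·P(H₂S) = 0.106.
(P(NH₃))·(0.883) = 0.106
P(NH₃) = 0.120 atm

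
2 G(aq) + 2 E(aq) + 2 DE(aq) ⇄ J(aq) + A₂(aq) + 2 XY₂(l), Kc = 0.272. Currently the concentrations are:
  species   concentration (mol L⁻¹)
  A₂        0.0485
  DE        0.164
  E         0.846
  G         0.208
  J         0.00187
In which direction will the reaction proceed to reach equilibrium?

(XY₂ is a pure liquid — omitted from Qc.)
Qc = [J]·[A₂] / ([G]²·[E]²·[DE]²) = (0.00187)·(0.0485) / ((0.208)²·(0.846)²·(0.164)²) = 0.109
Qc = 0.109 < Kc = 0.272, so the forward reaction proceeds.

to the right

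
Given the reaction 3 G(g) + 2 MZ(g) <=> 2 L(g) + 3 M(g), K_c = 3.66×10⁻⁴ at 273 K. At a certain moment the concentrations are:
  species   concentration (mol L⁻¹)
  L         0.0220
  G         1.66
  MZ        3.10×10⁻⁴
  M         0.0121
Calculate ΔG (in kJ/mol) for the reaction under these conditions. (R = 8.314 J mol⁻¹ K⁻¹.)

Q_c = [L]²·[M]³ / ([G]³·[MZ]²) = (0.0220)²·(0.0121)³ / ((1.66)³·(3.10×10⁻⁴)²) = 0.00195
ΔG = RT ln(Q_c/K_c) = (8.314 J mol⁻¹ K⁻¹)(273 K) × ln(0.00195/3.66×10⁻⁴)
   = (2.270 kJ/mol)(1.673) = 3.80 kJ/mol
ΔG > 0, so the forward reaction is non-spontaneous (proceeds in reverse).

ΔG = 3.80 kJ/mol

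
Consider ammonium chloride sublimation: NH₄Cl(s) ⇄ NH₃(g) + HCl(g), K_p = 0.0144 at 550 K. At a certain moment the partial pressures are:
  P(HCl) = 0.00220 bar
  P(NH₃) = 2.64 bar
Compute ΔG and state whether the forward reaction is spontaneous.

(NH₄Cl is a pure solid — omitted from Q_p.)
Q_p = P(NH₃)·P(HCl) = (2.64)·(0.00220) = 0.00581
ΔG = RT ln(Q_p/K_p) = (8.314 J mol⁻¹ K⁻¹)(550 K) × ln(0.00581/0.0144)
   = (4.573 kJ/mol)(-0.9076) = -4.15 kJ/mol
ΔG < 0, so the forward reaction is spontaneous (proceeds forward).

ΔG = -4.15 kJ/mol; the forward reaction is spontaneous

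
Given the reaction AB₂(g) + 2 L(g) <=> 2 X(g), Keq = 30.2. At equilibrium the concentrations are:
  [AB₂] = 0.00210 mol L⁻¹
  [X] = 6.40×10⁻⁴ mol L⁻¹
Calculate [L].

[L] = 0.00254 mol L⁻¹

At equilibrium, Keq = [X]² / ([AB₂]·[L]²) = 30.2.
(6.40×10⁻⁴)² / ((0.00210)·([L])²) = 30.2
[L]² = 6.46×10⁻⁶ ⇒ [L] = 0.00254 mol L⁻¹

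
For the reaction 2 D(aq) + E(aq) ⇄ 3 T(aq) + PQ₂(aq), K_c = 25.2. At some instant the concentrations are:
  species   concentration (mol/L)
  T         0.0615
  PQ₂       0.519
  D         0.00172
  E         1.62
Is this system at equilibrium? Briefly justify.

yes, at equilibrium

Q_c = [T]³·[PQ₂] / ([D]²·[E]) = (0.0615)³·(0.519) / ((0.00172)²·(1.62)) = 25.2
Q_c = 25.2 = K_c; the system is at equilibrium.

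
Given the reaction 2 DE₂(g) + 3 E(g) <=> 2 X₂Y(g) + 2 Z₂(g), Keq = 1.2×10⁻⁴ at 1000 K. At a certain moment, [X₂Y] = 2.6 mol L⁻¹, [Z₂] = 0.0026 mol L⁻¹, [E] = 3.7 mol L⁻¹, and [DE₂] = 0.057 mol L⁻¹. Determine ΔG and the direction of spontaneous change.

ΔG = 6.98 kJ/mol; the forward reaction is non-spontaneous

Q = [X₂Y]²·[Z₂]² / ([DE₂]²·[E]³) = (2.6)²·(0.0026)² / ((0.057)²·(3.7)³) = 2.78×10⁻⁴
ΔG = RT ln(Q/Keq) = (8.314 J mol⁻¹ K⁻¹)(1000 K) × ln(2.78×10⁻⁴/1.2×10⁻⁴)
   = (8.314 kJ/mol)(0.8401) = 6.98 kJ/mol
ΔG > 0, so the forward reaction is non-spontaneous (proceeds in reverse).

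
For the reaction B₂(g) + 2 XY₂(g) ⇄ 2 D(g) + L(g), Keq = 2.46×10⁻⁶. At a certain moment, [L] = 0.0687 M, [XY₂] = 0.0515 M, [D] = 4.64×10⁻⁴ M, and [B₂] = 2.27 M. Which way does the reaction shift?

neither direction; the system is at equilibrium

Q = [D]²·[L] / ([B₂]·[XY₂]²) = (4.64×10⁻⁴)²·(0.0687) / ((2.27)·(0.0515)²) = 2.46×10⁻⁶
Q = 2.46×10⁻⁶ = Keq, so the system is already at equilibrium.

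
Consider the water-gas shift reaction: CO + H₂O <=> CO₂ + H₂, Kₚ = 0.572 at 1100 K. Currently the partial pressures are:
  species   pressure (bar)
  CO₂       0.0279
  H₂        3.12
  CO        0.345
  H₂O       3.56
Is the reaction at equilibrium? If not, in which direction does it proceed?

Qₚ = P(CO₂)·P(H₂) / (P(CO)·P(H₂O)) = (0.0279)·(3.12) / ((0.345)·(3.56)) = 0.0709
Qₚ = 0.0709 < Kₚ = 0.572, so the forward reaction proceeds.

to the right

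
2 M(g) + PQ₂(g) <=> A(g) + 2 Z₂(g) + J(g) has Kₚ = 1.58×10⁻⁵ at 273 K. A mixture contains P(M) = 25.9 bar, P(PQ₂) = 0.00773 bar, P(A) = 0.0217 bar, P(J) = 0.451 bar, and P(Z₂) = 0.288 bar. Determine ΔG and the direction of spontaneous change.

ΔG = 5.21 kJ/mol; the forward reaction is non-spontaneous

Qₚ = P(A)·P(Z₂)²·P(J) / (P(M)²·P(PQ₂)) = (0.0217)·(0.288)²·(0.451) / ((25.9)²·(0.00773)) = 1.57×10⁻⁴
ΔG = RT ln(Qₚ/Kₚ) = (8.314 J mol⁻¹ K⁻¹)(273 K) × ln(1.57×10⁻⁴/1.58×10⁻⁵)
   = (2.270 kJ/mol)(2.296) = 5.21 kJ/mol
ΔG > 0, so the forward reaction is non-spontaneous (proceeds in reverse).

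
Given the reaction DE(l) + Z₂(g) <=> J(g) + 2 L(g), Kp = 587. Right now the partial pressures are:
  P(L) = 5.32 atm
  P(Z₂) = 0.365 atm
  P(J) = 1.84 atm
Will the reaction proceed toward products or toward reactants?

in the forward direction

(DE is a pure liquid — omitted from Qp.)
Qp = P(J)·P(L)² / P(Z₂) = (1.84)·(5.32)² / (0.365) = 143
Qp = 143 < Kp = 587, so the forward reaction proceeds.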